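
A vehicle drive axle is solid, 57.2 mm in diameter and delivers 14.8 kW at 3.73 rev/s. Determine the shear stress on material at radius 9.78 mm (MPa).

ω = 2π·3.73 = 23.44 rad/s, so T = P/ω = 14.8×10³ / 23.44 = 631.5 N·m.
J = πd⁴/32 = π(0.0572)⁴/32 = 1.051×10^-6 m⁴.
Shear stress varies linearly with radius: τ = T·r/J = 631.5 × 0.00978 / 1.051×10^-6 = 5.877×10^6 Pa.

5.88 MPa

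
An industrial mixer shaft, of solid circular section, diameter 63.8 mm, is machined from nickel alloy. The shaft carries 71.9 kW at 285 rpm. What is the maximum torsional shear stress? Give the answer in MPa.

47.2 MPa

ω = 2π·285/60 = 29.85 rad/s, so T = P/ω = 71.9×10³ / 29.85 = 2409 N·m.
J = πd⁴/32 = π(0.0638)⁴/32 = 1.627×10^-6 m⁴.
τ_max = T·r/J = 2409 × 0.0319 / 1.627×10^-6 = 4.725×10^7 Pa.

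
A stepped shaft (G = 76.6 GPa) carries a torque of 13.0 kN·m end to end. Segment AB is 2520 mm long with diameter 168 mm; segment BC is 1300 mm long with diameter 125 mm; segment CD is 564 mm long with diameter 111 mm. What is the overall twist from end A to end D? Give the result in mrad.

J_AB = π(0.168)⁴/32 = 7.82×10^-5 m⁴; J_BC = π(0.125)⁴/32 = 2.40×10^-5 m⁴; J_CD = π(0.111)⁴/32 = 1.49×10^-5 m⁴.
θ = (T/G)·Σ L_i/J_i = (13000/76.6×10⁹)·(2.52/7.82×10^-5 + 1.30/2.40×10^-5 + 0.564/1.49×10^-5) = 0.02110 rad.

21.1 mrad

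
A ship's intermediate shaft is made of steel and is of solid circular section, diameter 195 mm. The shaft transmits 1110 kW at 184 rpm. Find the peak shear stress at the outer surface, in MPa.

39.6 MPa

ω = 2π·184/60 = 19.27 rad/s, so T = P/ω = 1110×10³ / 19.27 = 57610 N·m.
J = πd⁴/32 = π(0.195)⁴/32 = 1.420×10^-4 m⁴.
τ_max = T·r/J = 57610 × 0.0975 / 1.420×10^-4 = 3.957×10^7 Pa.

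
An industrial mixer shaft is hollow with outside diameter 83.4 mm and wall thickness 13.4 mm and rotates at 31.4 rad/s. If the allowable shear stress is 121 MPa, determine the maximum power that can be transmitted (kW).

J = π(d_o⁴ − d_i⁴)/32 = π(0.0834⁴ − 0.0566⁴)/32 = 3.742×10^-6 m⁴.
T_max = τ_allow·J/r = 1.21×10^8 × 3.742×10^-6 / 0.0417 = 10860 N·m.
ω = 31.4 rad/s, so P_max = T_max·ω = 3.410×10^5 W.

341 kW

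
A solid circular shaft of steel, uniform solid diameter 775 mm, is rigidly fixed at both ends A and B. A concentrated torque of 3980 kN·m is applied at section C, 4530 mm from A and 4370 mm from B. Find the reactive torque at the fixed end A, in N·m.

1.95e6 N·m

With uniform GJ and both ends fixed, compatibility θ_AC = θ_CB gives T_A·a = T_B·b, together with T_A + T_B = T₀.
T_A = T₀·b/(a+b) = 3.980e6·4370/8900 = 1.954e6 N·m; T_B = 2.026e6 N·m.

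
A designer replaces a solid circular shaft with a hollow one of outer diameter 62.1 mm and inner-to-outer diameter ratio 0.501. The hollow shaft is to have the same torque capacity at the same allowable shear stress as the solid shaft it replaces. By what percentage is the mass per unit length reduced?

21.8 %

Equal τ_max and T ⇒ the solid shaft needs d_s³ = d_o³(1−k⁴), so d_s = 62.1·(1−0.501⁴)^(1/3) = 60.77 mm.
Area ratio A_h/A_s = d_o²(1−k²)/d_s² = (1−k²)/(1−k⁴)^(2/3) = 0.7822.
Mass saving = 1 − 0.7822 = 21.8 %.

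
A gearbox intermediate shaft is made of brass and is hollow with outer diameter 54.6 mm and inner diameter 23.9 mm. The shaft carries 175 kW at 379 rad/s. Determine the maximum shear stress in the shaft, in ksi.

2.18 ksi

ω = 379 rad/s, so T = P/ω = 175×10³ / 379.0 = 461.7 N·m.
J = π(d_o⁴ − d_i⁴)/32 = π(0.0546⁴ − 0.0239⁴)/32 = 8.405×10^-7 m⁴.
τ_max = T·r/J = 461.7 × 0.0273 / 8.405×10^-7 = 1.500×10^7 Pa.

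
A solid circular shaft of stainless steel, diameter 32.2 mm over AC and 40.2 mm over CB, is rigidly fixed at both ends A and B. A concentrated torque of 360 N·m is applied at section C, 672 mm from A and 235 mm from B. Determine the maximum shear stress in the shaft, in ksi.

Compatibility: T_A·a/J_AC = T_B·b/J_CB with T_A + T_B = T₀.
J_AC = 1.06×10^-7 m⁴, J_CB = 2.56×10^-7 m⁴, so T_A = T₀·(J_AC/a)/((J_AC/a)+(J_CB/b)) = 45.30 N·m, T_B = 314.7 N·m.
τ in each portion: τ_AC = 6.91×10^6 Pa, τ_CB = 2.47×10^7 Pa; maximum is in CB.
τ_max = T_CB·r/J = 314.7·0.0201/2.56×10^-7 = 2.467×10^7 Pa.

3.58 ksi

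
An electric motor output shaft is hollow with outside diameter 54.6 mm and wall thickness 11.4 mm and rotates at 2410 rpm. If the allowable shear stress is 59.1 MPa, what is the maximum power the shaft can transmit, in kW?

422 kW

J = π(d_o⁴ − d_i⁴)/32 = π(0.0546⁴ − 0.0318⁴)/32 = 7.721×10^-7 m⁴.
T_max = τ_allow·J/r = 5.91×10^7 × 7.721×10^-7 / 0.0273 = 1672 N·m.
ω = 2π·2410/60 = 252.4 rad/s, so P_max = T_max·ω = 4.218×10^5 W.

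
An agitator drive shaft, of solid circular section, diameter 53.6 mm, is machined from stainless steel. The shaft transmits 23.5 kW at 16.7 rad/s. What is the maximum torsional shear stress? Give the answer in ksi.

6.75 ksi

ω = 16.7 rad/s, so T = P/ω = 23.5×10³ / 16.70 = 1407 N·m.
J = πd⁴/32 = π(0.0536)⁴/32 = 8.103×10^-7 m⁴.
τ_max = T·r/J = 1407 × 0.0268 / 8.103×10^-7 = 4.654×10^7 Pa.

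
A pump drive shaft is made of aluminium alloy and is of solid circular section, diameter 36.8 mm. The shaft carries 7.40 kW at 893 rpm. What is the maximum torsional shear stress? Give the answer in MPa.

8.09 MPa

ω = 2π·893/60 = 93.51 rad/s, so T = P/ω = 7.40×10³ / 93.51 = 79.13 N·m.
J = πd⁴/32 = π(0.0368)⁴/32 = 1.800×10^-7 m⁴.
τ_max = T·r/J = 79.13 × 0.0184 / 1.800×10^-7 = 8.087×10^6 Pa.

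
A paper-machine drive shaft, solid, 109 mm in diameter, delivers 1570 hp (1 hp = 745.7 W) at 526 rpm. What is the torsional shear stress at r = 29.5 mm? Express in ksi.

ω = 2π·526/60 = 55.08 rad/s, so T = P/ω = 1570×745.7 / 55.08 = 21250 N·m.
J = πd⁴/32 = π(0.109)⁴/32 = 1.386×10^-5 m⁴.
Shear stress varies linearly with radius: τ = T·r/J = 21250 × 0.0295 / 1.386×10^-5 = 4.524×10^7 Pa.

6.56 ksi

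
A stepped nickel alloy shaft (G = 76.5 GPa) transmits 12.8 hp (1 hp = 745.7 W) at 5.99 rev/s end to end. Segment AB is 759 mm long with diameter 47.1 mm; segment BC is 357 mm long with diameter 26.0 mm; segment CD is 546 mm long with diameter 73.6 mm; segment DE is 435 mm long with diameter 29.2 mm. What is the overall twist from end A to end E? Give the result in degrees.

ω = 2π·5.99 = 37.64 rad/s, so T = P/ω = 12.8×745.7 / 37.64 = 253.6 N·m.
J_AB = π(0.0471)⁴/32 = 4.83×10^-7 m⁴; J_BC = π(0.0260)⁴/32 = 4.49×10^-8 m⁴; J_CD = π(0.0736)⁴/32 = 2.88×10^-6 m⁴; J_DE = π(0.0292)⁴/32 = 7.14×10^-8 m⁴.
θ = (T/G)·Σ L_i/J_i = (253.6/76.5×10⁹)·(0.759/4.83×10^-7 + 0.357/4.49×10^-8 + 0.546/2.88×10^-6 + 0.435/7.14×10^-8) = 0.05242 rad.

3.00°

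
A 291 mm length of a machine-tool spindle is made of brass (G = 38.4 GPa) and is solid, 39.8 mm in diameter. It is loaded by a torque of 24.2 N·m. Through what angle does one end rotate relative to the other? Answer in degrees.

J = πd⁴/32 = π(0.0398)⁴/32 = 2.463×10^-7 m⁴.
θ = T·L/(G·J) = 24.20 × 0.291 / (38.4×10⁹ × 2.463×10^-7) = 7.445×10^-4 rad.

0.0427°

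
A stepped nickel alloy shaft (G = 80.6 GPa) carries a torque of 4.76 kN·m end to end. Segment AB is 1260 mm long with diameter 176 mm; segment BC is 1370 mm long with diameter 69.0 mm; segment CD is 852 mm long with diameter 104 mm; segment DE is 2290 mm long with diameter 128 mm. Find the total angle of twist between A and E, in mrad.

46.7 mrad

J_AB = π(0.176)⁴/32 = 9.42×10^-5 m⁴; J_BC = π(0.0690)⁴/32 = 2.23×10^-6 m⁴; J_CD = π(0.104)⁴/32 = 1.15×10^-5 m⁴; J_DE = π(0.128)⁴/32 = 2.64×10^-5 m⁴.
θ = (T/G)·Σ L_i/J_i = (4760/80.6×10⁹)·(1.26/9.42×10^-5 + 1.37/2.23×10^-6 + 0.852/1.15×10^-5 + 2.29/2.64×10^-5) = 0.04666 rad.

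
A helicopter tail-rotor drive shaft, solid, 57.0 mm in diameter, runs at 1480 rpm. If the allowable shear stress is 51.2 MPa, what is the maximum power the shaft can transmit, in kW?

289 kW

J = πd⁴/32 = π(0.0570)⁴/32 = 1.036×10^-6 m⁴.
T_max = τ_allow·J/r = 5.12×10^7 × 1.036×10^-6 / 0.0285 = 1862 N·m.
ω = 2π·1480/60 = 155.0 rad/s, so P_max = T_max·ω = 2.885×10^5 W.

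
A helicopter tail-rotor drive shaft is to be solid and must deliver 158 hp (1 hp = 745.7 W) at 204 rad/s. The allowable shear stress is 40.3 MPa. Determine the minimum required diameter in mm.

ω = 204 rad/s, so T = P/ω = 158×745.7 / 204.0 = 577.6 N·m.
For a solid shaft τ_max = 16T/(πd³), so d = (16T/(π τ_allow))^(1/3) = (16·577.6/(π·4.03×10^7))^(1/3) = 0.04179 m.

41.8 mm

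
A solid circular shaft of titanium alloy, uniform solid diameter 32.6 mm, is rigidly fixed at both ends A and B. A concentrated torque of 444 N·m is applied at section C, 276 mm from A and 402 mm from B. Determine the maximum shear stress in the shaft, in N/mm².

With uniform GJ and both ends fixed, compatibility θ_AC = θ_CB gives T_A·a = T_B·b, together with T_A + T_B = T₀.
T_A = T₀·b/(a+b) = 444.0·402/678.0 = 263.3 N·m; T_B = 180.7 N·m.
τ in each portion: τ_AC = 3.87×10^7 Pa, τ_CB = 2.66×10^7 Pa; maximum is in AC.
τ_max = T_AC·r/J = 263.3·0.0163/1.11×10^-7 = 3.870×10^7 Pa.

38.7 N/mm²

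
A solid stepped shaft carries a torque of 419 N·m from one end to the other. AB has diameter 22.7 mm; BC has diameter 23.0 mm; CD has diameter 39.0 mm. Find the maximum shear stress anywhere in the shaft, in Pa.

1.82e8 Pa

Under the same torque, τ_max = 16T/(πd³) is largest where d is smallest — segment AB (d = 22.7 mm).
τ_max = 16·419.0/(π·(0.0227)³) = 1.824×10^8 Pa.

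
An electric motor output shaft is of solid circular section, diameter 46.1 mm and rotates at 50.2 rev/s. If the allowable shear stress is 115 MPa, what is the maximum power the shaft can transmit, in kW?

698 kW

J = πd⁴/32 = π(0.0461)⁴/32 = 4.434×10^-7 m⁴.
T_max = τ_allow·J/r = 1.15×10^8 × 4.434×10^-7 / 0.0231 = 2212 N·m.
ω = 2π·50.2 = 315.4 rad/s, so P_max = T_max·ω = 6.978×10^5 W.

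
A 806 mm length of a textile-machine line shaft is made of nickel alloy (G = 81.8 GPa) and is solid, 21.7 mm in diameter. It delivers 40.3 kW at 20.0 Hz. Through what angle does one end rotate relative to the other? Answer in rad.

0.145 rad

ω = 2π·20.0 = 125.7 rad/s, so T = P/ω = 40.3×10³ / 125.7 = 320.7 N·m.
J = πd⁴/32 = π(0.0217)⁴/32 = 2.177×10^-8 m⁴.
θ = T·L/(G·J) = 320.7 × 0.806 / (81.8×10⁹ × 2.177×10^-8) = 0.1452 rad.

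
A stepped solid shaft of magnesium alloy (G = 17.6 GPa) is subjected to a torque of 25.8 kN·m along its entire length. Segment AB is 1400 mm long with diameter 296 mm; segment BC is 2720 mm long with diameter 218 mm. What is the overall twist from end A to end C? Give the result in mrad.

20.7 mrad

J_AB = π(0.296)⁴/32 = 7.54×10^-4 m⁴; J_BC = π(0.218)⁴/32 = 2.22×10^-4 m⁴.
θ = (T/G)·Σ L_i/J_i = (25800/17.6×10⁹)·(1.40/7.54×10^-4 + 2.72/2.22×10^-4) = 0.02071 rad.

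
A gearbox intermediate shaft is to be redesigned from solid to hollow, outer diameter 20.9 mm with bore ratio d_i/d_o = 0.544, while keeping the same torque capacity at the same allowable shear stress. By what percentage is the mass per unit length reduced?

Equal τ_max and T ⇒ the solid shaft needs d_s³ = d_o³(1−k⁴), so d_s = 20.9·(1−0.544⁴)^(1/3) = 20.27 mm.
Area ratio A_h/A_s = d_o²(1−k²)/d_s² = (1−k²)/(1−k⁴)^(2/3) = 0.7484.
Mass saving = 1 − 0.7484 = 25.2 %.

25.2 %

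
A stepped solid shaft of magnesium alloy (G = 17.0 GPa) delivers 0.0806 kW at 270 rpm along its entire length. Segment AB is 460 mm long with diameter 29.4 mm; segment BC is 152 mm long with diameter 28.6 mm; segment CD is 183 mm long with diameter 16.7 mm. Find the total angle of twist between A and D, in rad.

0.00546 rad

ω = 2π·270/60 = 28.27 rad/s, so T = P/ω = 0.0806×10³ / 28.27 = 2.851 N·m.
J_AB = π(0.0294)⁴/32 = 7.33×10^-8 m⁴; J_BC = π(0.0286)⁴/32 = 6.57×10^-8 m⁴; J_CD = π(0.0167)⁴/32 = 7.64×10^-9 m⁴.
θ = (T/G)·Σ L_i/J_i = (2.851/17.0×10⁹)·(0.460/7.33×10^-8 + 0.152/6.57×10^-8 + 0.183/7.64×10^-9) = 5.458×10^-3 rad.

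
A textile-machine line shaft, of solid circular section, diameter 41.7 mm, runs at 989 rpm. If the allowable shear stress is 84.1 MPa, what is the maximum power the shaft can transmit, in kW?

J = πd⁴/32 = π(0.0417)⁴/32 = 2.969×10^-7 m⁴.
T_max = τ_allow·J/r = 8.41×10^7 × 2.969×10^-7 / 0.0209 = 1197 N·m.
ω = 2π·989/60 = 103.6 rad/s, so P_max = T_max·ω = 1.240×10^5 W.

124 kW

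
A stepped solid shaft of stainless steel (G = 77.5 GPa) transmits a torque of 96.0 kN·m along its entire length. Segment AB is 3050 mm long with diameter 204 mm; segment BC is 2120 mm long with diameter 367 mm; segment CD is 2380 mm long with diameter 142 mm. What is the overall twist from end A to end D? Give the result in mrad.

97.6 mrad

J_AB = π(0.204)⁴/32 = 1.70×10^-4 m⁴; J_BC = π(0.367)⁴/32 = 1.78×10^-3 m⁴; J_CD = π(0.142)⁴/32 = 3.99×10^-5 m⁴.
θ = (T/G)·Σ L_i/J_i = (96000/77.5×10⁹)·(3.05/1.70×10^-4 + 2.12/1.78×10^-3 + 2.38/3.99×10^-5) = 0.09755 rad.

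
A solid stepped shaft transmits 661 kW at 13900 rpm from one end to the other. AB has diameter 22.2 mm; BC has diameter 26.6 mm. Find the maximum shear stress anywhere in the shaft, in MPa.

211 MPa

ω = 2π·13900/60 = 1456 rad/s, so T = P/ω = 661×10³ / 1456 = 454.1 N·m.
Under the same torque, τ_max = 16T/(πd³) is largest where d is smallest — segment AB (d = 22.2 mm).
τ_max = 16·454.1/(π·(0.0222)³) = 2.114×10^8 Pa.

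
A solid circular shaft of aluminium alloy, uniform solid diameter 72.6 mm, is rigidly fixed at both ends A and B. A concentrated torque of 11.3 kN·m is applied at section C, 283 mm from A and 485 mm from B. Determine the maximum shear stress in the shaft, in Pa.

9.50e7 Pa

With uniform GJ and both ends fixed, compatibility θ_AC = θ_CB gives T_A·a = T_B·b, together with T_A + T_B = T₀.
T_A = T₀·b/(a+b) = 11300·485/768.0 = 7136 N·m; T_B = 4164 N·m.
τ in each portion: τ_AC = 9.50×10^7 Pa, τ_CB = 5.54×10^7 Pa; maximum is in AC.
τ_max = T_AC·r/J = 7136·0.0363/2.73×10^-6 = 9.498×10^7 Pa.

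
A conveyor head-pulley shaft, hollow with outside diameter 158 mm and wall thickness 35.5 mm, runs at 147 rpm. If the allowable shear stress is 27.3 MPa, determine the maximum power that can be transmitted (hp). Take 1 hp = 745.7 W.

J = π(d_o⁴ − d_i⁴)/32 = π(0.158⁴ − 0.0870⁴)/32 = 5.556×10^-5 m⁴.
T_max = τ_allow·J/r = 2.73×10^7 × 5.556×10^-5 / 0.0790 = 19200 N·m.
ω = 2π·147/60 = 15.39 rad/s, so P_max = T_max·ω = 2.955×10^5 W.

396 hp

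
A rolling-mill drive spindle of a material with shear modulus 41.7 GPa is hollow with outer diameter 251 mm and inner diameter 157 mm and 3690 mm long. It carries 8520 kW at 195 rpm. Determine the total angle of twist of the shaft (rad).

0.112 rad

ω = 2π·195/60 = 20.42 rad/s, so T = P/ω = 8520×10³ / 20.42 = 417200 N·m.
J = π(d_o⁴ − d_i⁴)/32 = π(0.251⁴ − 0.157⁴)/32 = 3.300×10^-4 m⁴.
θ = T·L/(G·J) = 417200 × 3.69 / (41.7×10⁹ × 3.300×10^-4) = 0.1119 rad.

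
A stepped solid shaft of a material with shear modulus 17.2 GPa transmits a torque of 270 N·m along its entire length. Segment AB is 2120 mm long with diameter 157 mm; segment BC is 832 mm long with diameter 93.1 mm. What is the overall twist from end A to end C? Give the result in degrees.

0.133°

J_AB = π(0.157)⁴/32 = 5.96×10^-5 m⁴; J_BC = π(0.0931)⁴/32 = 7.38×10^-6 m⁴.
θ = (T/G)·Σ L_i/J_i = (270.0/17.2×10⁹)·(2.12/5.96×10^-5 + 0.832/7.38×10^-6) = 2.329×10^-3 rad.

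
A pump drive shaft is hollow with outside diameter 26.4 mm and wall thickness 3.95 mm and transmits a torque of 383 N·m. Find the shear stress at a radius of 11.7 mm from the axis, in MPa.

J = π(d_o⁴ − d_i⁴)/32 = π(0.0264⁴ − 0.0185⁴)/32 = 3.619×10^-8 m⁴.
Shear stress varies linearly with radius: τ = T·r/J = 383.0 × 0.0117 / 3.619×10^-8 = 1.238×10^8 Pa.

124 MPa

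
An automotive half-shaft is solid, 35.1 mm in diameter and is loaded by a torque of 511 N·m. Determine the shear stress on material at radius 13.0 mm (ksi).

6.47 ksi

J = πd⁴/32 = π(0.0351)⁴/32 = 1.490×10^-7 m⁴.
Shear stress varies linearly with radius: τ = T·r/J = 511.0 × 0.0130 / 1.490×10^-7 = 4.458×10^7 Pa.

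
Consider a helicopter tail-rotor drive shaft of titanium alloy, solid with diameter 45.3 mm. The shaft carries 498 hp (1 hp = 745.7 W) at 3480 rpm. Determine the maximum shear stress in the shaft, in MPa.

ω = 2π·3480/60 = 364.4 rad/s, so T = P/ω = 498×745.7 / 364.4 = 1019 N·m.
J = πd⁴/32 = π(0.0453)⁴/32 = 4.134×10^-7 m⁴.
τ_max = T·r/J = 1019 × 0.0226 / 4.134×10^-7 = 5.583×10^7 Pa.

55.8 MPa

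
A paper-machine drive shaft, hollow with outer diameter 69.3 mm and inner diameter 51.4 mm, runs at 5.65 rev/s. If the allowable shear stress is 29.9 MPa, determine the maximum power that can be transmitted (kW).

J = π(d_o⁴ − d_i⁴)/32 = π(0.0693⁴ − 0.0514⁴)/32 = 1.579×10^-6 m⁴.
T_max = τ_allow·J/r = 2.99×10^7 × 1.579×10^-6 / 0.0347 = 1363 N·m.
ω = 2π·5.65 = 35.50 rad/s, so P_max = T_max·ω = 4.837×10^4 W.

48.4 kW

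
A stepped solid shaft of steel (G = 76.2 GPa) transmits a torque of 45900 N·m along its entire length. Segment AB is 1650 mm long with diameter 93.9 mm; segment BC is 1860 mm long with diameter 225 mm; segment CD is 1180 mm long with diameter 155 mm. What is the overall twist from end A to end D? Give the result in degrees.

J_AB = π(0.0939)⁴/32 = 7.63×10^-6 m⁴; J_BC = π(0.225)⁴/32 = 2.52×10^-4 m⁴; J_CD = π(0.155)⁴/32 = 5.67×10^-5 m⁴.
θ = (T/G)·Σ L_i/J_i = (45900/76.2×10⁹)·(1.65/7.63×10^-6 + 1.86/2.52×10^-4 + 1.18/5.67×10^-5) = 0.1472 rad.

8.43°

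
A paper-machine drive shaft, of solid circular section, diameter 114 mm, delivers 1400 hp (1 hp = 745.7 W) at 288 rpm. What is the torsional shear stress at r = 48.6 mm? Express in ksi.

14.7 ksi

ω = 2π·288/60 = 30.16 rad/s, so T = P/ω = 1400×745.7 / 30.16 = 34620 N·m.
J = πd⁴/32 = π(0.114)⁴/32 = 1.658×10^-5 m⁴.
Shear stress varies linearly with radius: τ = T·r/J = 34620 × 0.0486 / 1.658×10^-5 = 1.015×10^8 Pa.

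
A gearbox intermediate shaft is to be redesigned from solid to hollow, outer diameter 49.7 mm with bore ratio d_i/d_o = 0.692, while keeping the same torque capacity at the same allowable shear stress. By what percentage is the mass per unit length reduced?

Equal τ_max and T ⇒ the solid shaft needs d_s³ = d_o³(1−k⁴), so d_s = 49.7·(1−0.692⁴)^(1/3) = 45.57 mm.
Area ratio A_h/A_s = d_o²(1−k²)/d_s² = (1−k²)/(1−k⁴)^(2/3) = 0.6200.
Mass saving = 1 − 0.6200 = 38.0 %.

38.0 %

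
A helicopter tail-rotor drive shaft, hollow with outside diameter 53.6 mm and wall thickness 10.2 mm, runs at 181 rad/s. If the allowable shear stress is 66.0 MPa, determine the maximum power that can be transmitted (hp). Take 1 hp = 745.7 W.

J = π(d_o⁴ − d_i⁴)/32 = π(0.0536⁴ − 0.0332⁴)/32 = 6.910×10^-7 m⁴.
T_max = τ_allow·J/r = 6.60×10^7 × 6.910×10^-7 / 0.0268 = 1702 N·m.
ω = 181 rad/s, so P_max = T_max·ω = 3.080×10^5 W.

413 hp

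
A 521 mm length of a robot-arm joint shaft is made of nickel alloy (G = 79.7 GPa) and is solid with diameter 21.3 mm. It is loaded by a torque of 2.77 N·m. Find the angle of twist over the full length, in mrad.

J = πd⁴/32 = π(0.0213)⁴/32 = 2.021×10^-8 m⁴.
θ = T·L/(G·J) = 2.770 × 0.521 / (79.7×10⁹ × 2.021×10^-8) = 8.961×10^-4 rad.

0.896 mrad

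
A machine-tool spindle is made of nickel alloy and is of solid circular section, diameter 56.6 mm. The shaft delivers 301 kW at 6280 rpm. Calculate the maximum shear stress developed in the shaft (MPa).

12.9 MPa

ω = 2π·6280/60 = 657.6 rad/s, so T = P/ω = 301×10³ / 657.6 = 457.7 N·m.
J = πd⁴/32 = π(0.0566)⁴/32 = 1.008×10^-6 m⁴.
τ_max = T·r/J = 457.7 × 0.0283 / 1.008×10^-6 = 1.286×10^7 Pa.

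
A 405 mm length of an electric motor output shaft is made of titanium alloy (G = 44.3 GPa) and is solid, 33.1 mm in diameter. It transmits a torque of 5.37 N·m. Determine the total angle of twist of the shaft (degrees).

0.0239°

J = πd⁴/32 = π(0.0331)⁴/32 = 1.178×10^-7 m⁴.
θ = T·L/(G·J) = 5.370 × 0.405 / (44.3×10⁹ × 1.178×10^-7) = 4.166×10^-4 rad.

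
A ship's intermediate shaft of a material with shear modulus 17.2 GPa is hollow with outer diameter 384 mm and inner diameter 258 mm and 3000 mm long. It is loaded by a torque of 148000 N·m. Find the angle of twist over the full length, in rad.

0.0152 rad

J = π(d_o⁴ − d_i⁴)/32 = π(0.384⁴ − 0.258⁴)/32 = 1.700×10^-3 m⁴.
θ = T·L/(G·J) = 148000 × 3.00 / (17.2×10⁹ × 1.700×10^-3) = 0.01519 rad.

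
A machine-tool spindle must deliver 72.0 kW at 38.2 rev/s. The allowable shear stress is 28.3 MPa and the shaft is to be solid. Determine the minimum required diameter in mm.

37.8 mm

ω = 2π·38.2 = 240.0 rad/s, so T = P/ω = 72.0×10³ / 240.0 = 300.0 N·m.
For a solid shaft τ_max = 16T/(πd³), so d = (16T/(π τ_allow))^(1/3) = (16·300.0/(π·2.83×10^7))^(1/3) = 0.03779 m.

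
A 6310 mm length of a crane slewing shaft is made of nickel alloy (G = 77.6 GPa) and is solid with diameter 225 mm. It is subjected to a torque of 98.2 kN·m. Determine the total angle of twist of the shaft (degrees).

J = πd⁴/32 = π(0.225)⁴/32 = 2.516×10^-4 m⁴.
θ = T·L/(G·J) = 98200 × 6.31 / (77.6×10⁹ × 2.516×10^-4) = 0.03174 rad.

1.82°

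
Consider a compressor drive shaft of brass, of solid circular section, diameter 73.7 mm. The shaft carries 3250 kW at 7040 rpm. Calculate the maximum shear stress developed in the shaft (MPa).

56.1 MPa

ω = 2π·7040/60 = 737.2 rad/s, so T = P/ω = 3250×10³ / 737.2 = 4408 N·m.
J = πd⁴/32 = π(0.0737)⁴/32 = 2.896×10^-6 m⁴.
τ_max = T·r/J = 4408 × 0.0369 / 2.896×10^-6 = 5.609×10^7 Pa.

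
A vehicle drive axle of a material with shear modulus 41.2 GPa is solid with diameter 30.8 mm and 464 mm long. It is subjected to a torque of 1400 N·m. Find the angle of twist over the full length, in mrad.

178 mrad

J = πd⁴/32 = π(0.0308)⁴/32 = 8.835×10^-8 m⁴.
θ = T·L/(G·J) = 1400 × 0.464 / (41.2×10⁹ × 8.835×10^-8) = 0.1785 rad.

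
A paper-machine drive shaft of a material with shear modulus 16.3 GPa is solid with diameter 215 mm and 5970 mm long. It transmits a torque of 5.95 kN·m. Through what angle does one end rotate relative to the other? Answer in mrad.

10.4 mrad

J = πd⁴/32 = π(0.215)⁴/32 = 2.098×10^-4 m⁴.
θ = T·L/(G·J) = 5950 × 5.97 / (16.3×10⁹ × 2.098×10^-4) = 0.01039 rad.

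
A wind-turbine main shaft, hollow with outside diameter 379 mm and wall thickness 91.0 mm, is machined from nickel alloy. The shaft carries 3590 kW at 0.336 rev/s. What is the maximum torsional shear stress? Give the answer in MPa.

ω = 2π·0.336 = 2.111 rad/s, so T = P/ω = 3590×10³ / 2.111 = 1.700e6 N·m.
J = π(d_o⁴ − d_i⁴)/32 = π(0.379⁴ − 0.197⁴)/32 = 1.878×10^-3 m⁴.
τ_max = T·r/J = 1.700e6 × 0.190 / 1.878×10^-3 = 1.716×10^8 Pa.

172 MPa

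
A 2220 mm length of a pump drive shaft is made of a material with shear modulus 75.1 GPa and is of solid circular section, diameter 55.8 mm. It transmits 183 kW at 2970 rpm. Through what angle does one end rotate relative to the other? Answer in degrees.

ω = 2π·2970/60 = 311.0 rad/s, so T = P/ω = 183×10³ / 311.0 = 588.4 N·m.
J = πd⁴/32 = π(0.0558)⁴/32 = 9.518×10^-7 m⁴.
θ = T·L/(G·J) = 588.4 × 2.22 / (75.1×10⁹ × 9.518×10^-7) = 0.01827 rad.

1.05°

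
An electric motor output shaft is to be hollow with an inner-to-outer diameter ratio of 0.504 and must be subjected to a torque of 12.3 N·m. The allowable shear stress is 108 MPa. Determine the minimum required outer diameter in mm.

8.53 mm

For a hollow shaft with d_i/d_o = 0.504: τ_max = 16T/(π d_o³ (1−k⁴)), so d_o = [16T/(π τ_allow (1−k⁴))]^(1/3) = [16·12.30/(π·1.08×10^8·0.9355)]^(1/3) = 0.008527 m.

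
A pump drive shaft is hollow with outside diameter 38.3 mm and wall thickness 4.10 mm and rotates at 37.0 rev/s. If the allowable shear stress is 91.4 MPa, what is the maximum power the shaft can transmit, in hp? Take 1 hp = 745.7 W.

194 hp

J = π(d_o⁴ − d_i⁴)/32 = π(0.0383⁴ − 0.0301⁴)/32 = 1.307×10^-7 m⁴.
T_max = τ_allow·J/r = 9.14×10^7 × 1.307×10^-7 / 0.0191 = 623.6 N·m.
ω = 2π·37.0 = 232.5 rad/s, so P_max = T_max·ω = 1.450×10^5 W.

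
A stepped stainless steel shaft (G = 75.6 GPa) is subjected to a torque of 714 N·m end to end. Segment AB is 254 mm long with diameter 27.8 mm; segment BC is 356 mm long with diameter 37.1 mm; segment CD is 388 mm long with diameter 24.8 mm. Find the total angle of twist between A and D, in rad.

J_AB = π(0.0278)⁴/32 = 5.86×10^-8 m⁴; J_BC = π(0.0371)⁴/32 = 1.86×10^-7 m⁴; J_CD = π(0.0248)⁴/32 = 3.71×10^-8 m⁴.
θ = (T/G)·Σ L_i/J_i = (714.0/75.6×10⁹)·(0.254/5.86×10^-8 + 0.356/1.86×10^-7 + 0.388/3.71×10^-8) = 0.1577 rad.

0.158 rad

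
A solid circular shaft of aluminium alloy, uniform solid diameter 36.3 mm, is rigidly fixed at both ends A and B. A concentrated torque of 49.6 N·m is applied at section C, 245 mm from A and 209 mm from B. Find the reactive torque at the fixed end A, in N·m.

22.8 N·m

With uniform GJ and both ends fixed, compatibility θ_AC = θ_CB gives T_A·a = T_B·b, together with T_A + T_B = T₀.
T_A = T₀·b/(a+b) = 49.60·209/454.0 = 22.83 N·m; T_B = 26.77 N·m.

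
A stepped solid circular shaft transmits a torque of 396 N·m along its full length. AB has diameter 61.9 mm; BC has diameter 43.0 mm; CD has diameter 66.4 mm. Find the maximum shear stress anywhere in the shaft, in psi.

3680 psi

Under the same torque, τ_max = 16T/(πd³) is largest where d is smallest — segment BC (d = 43.0 mm).
τ_max = 16·396.0/(π·(0.0430)³) = 2.537×10^7 Pa.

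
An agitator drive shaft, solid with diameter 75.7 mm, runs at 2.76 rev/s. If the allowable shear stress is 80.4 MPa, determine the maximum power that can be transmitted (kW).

J = πd⁴/32 = π(0.0757)⁴/32 = 3.224×10^-6 m⁴.
T_max = τ_allow·J/r = 8.04×10^7 × 3.224×10^-6 / 0.0379 = 6848 N·m.
ω = 2π·2.76 = 17.34 rad/s, so P_max = T_max·ω = 1.188×10^5 W.

119 kW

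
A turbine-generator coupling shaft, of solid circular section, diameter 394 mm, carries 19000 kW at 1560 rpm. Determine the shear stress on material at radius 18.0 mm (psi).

128 psi

ω = 2π·1560/60 = 163.4 rad/s, so T = P/ω = 19000×10³ / 163.4 = 116300 N·m.
J = πd⁴/32 = π(0.394)⁴/32 = 2.366×10^-3 m⁴.
Shear stress varies linearly with radius: τ = T·r/J = 116300 × 0.0180 / 2.366×10^-3 = 8.849×10^5 Pa.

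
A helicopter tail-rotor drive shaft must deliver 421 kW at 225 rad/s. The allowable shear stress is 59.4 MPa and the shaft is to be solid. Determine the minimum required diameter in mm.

ω = 225 rad/s, so T = P/ω = 421×10³ / 225.0 = 1871 N·m.
For a solid shaft τ_max = 16T/(πd³), so d = (16T/(π τ_allow))^(1/3) = (16·1871/(π·5.94×10^7))^(1/3) = 0.05434 m.

54.3 mm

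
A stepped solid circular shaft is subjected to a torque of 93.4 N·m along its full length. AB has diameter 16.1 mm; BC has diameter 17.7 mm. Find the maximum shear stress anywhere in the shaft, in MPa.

114 MPa

Under the same torque, τ_max = 16T/(πd³) is largest where d is smallest — segment AB (d = 16.1 mm).
τ_max = 16·93.40/(π·(0.0161)³) = 1.140×10^8 Pa.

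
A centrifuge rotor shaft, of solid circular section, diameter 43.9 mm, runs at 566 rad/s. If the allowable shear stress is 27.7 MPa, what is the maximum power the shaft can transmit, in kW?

J = πd⁴/32 = π(0.0439)⁴/32 = 3.646×10^-7 m⁴.
T_max = τ_allow·J/r = 2.77×10^7 × 3.646×10^-7 / 0.0220 = 460.2 N·m.
ω = 566 rad/s, so P_max = T_max·ω = 2.604×10^5 W.

260 kW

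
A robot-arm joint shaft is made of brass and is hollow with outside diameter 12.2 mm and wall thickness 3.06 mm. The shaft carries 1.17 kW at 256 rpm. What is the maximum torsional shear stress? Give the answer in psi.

18900 psi

ω = 2π·256/60 = 26.81 rad/s, so T = P/ω = 1.17×10³ / 26.81 = 43.64 N·m.
J = π(d_o⁴ − d_i⁴)/32 = π(0.0122⁴ − 0.00608⁴)/32 = 2.041×10^-9 m⁴.
τ_max = T·r/J = 43.64 × 0.00610 / 2.041×10^-9 = 1.305×10^8 Pa.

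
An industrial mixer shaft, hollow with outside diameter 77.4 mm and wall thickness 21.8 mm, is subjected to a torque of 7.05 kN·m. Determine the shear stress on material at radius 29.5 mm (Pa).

J = π(d_o⁴ − d_i⁴)/32 = π(0.0774⁴ − 0.0338⁴)/32 = 3.395×10^-6 m⁴.
Shear stress varies linearly with radius: τ = T·r/J = 7050 × 0.0295 / 3.395×10^-6 = 6.125×10^7 Pa.

6.13e7 Pa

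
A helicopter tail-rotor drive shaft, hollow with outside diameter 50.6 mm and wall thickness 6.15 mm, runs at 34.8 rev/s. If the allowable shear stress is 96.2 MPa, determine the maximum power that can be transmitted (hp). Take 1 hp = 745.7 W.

482 hp

J = π(d_o⁴ − d_i⁴)/32 = π(0.0506⁴ − 0.0383⁴)/32 = 4.323×10^-7 m⁴.
T_max = τ_allow·J/r = 9.62×10^7 × 4.323×10^-7 / 0.0253 = 1644 N·m.
ω = 2π·34.8 = 218.7 rad/s, so P_max = T_max·ω = 3.594×10^5 W.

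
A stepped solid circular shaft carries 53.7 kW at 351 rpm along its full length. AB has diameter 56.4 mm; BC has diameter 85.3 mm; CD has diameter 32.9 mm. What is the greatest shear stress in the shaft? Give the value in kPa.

ω = 2π·351/60 = 36.76 rad/s, so T = P/ω = 53.7×10³ / 36.76 = 1461 N·m.
Under the same torque, τ_max = 16T/(πd³) is largest where d is smallest — segment CD (d = 32.9 mm).
τ_max = 16·1461/(π·(0.0329)³) = 2.089×10^8 Pa.

209000 kPa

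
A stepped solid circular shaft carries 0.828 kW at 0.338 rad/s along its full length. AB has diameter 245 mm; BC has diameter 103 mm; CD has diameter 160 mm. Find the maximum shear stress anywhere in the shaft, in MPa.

ω = 0.338 rad/s, so T = P/ω = 0.828×10³ / 0.3380 = 2450 N·m.
Under the same torque, τ_max = 16T/(πd³) is largest where d is smallest — segment BC (d = 103 mm).
τ_max = 16·2450/(π·(0.103)³) = 1.142×10^7 Pa.

11.4 MPa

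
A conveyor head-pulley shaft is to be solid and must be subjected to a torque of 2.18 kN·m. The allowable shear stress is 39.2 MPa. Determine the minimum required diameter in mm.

65.7 mm

For a solid shaft τ_max = 16T/(πd³), so d = (16T/(π τ_allow))^(1/3) = (16·2180/(π·3.92×10^7))^(1/3) = 0.06567 m.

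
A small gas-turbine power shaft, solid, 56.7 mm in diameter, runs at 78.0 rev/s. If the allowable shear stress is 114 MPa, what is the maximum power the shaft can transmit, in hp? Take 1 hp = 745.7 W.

2680 hp

J = πd⁴/32 = π(0.0567)⁴/32 = 1.015×10^-6 m⁴.
T_max = τ_allow·J/r = 1.14×10^8 × 1.015×10^-6 / 0.0284 = 4080 N·m.
ω = 2π·78.0 = 490.1 rad/s, so P_max = T_max·ω = 2.000×10^6 W.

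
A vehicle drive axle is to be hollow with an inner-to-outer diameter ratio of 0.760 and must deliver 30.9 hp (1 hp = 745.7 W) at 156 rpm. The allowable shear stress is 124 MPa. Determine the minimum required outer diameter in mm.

ω = 2π·156/60 = 16.34 rad/s, so T = P/ω = 30.9×745.7 / 16.34 = 1410 N·m.
For a hollow shaft with d_i/d_o = 0.760: τ_max = 16T/(π d_o³ (1−k⁴)), so d_o = [16T/(π τ_allow (1−k⁴))]^(1/3) = [16·1410/(π·1.24×10^8·0.6664)]^(1/3) = 0.04430 m.

44.3 mm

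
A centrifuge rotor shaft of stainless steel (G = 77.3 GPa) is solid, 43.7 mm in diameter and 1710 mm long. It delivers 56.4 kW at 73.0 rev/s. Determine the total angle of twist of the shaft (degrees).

ω = 2π·73.0 = 458.7 rad/s, so T = P/ω = 56.4×10³ / 458.7 = 123.0 N·m.
J = πd⁴/32 = π(0.0437)⁴/32 = 3.580×10^-7 m⁴.
θ = T·L/(G·J) = 123.0 × 1.71 / (77.3×10⁹ × 3.580×10^-7) = 7.597×10^-3 rad.

0.435°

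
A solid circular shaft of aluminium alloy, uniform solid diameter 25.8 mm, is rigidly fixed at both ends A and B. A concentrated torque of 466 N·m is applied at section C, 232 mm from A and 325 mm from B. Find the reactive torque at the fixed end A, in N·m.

272 N·m

With uniform GJ and both ends fixed, compatibility θ_AC = θ_CB gives T_A·a = T_B·b, together with T_A + T_B = T₀.
T_A = T₀·b/(a+b) = 466.0·325/557.0 = 271.9 N·m; T_B = 194.1 N·m.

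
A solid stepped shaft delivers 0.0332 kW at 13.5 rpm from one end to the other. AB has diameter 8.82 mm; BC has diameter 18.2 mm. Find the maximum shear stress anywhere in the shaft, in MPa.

174 MPa

ω = 2π·13.5/60 = 1.414 rad/s, so T = P/ω = 0.0332×10³ / 1.414 = 23.48 N·m.
Under the same torque, τ_max = 16T/(πd³) is largest where d is smallest — segment AB (d = 8.82 mm).
τ_max = 16·23.48/(π·(0.00882)³) = 1.743×10^8 Pa.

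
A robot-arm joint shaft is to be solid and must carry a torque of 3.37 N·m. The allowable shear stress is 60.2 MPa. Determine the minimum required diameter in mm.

6.58 mm

For a solid shaft τ_max = 16T/(πd³), so d = (16T/(π τ_allow))^(1/3) = (16·3.370/(π·6.02×10^7))^(1/3) = 0.006582 m.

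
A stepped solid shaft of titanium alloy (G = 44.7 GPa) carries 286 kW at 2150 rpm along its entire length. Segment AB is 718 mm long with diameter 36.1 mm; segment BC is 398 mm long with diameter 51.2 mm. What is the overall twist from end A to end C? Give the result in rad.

0.139 rad

ω = 2π·2150/60 = 225.1 rad/s, so T = P/ω = 286×10³ / 225.1 = 1270 N·m.
J_AB = π(0.0361)⁴/32 = 1.67×10^-7 m⁴; J_BC = π(0.0512)⁴/32 = 6.75×10^-7 m⁴.
θ = (T/G)·Σ L_i/J_i = (1270/44.7×10⁹)·(0.718/1.67×10^-7 + 0.398/6.75×10^-7) = 0.1391 rad.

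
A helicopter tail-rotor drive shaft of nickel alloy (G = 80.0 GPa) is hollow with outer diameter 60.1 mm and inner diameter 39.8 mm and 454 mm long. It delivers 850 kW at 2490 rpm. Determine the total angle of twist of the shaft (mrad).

17.9 mrad

ω = 2π·2490/60 = 260.8 rad/s, so T = P/ω = 850×10³ / 260.8 = 3260 N·m.
J = π(d_o⁴ − d_i⁴)/32 = π(0.0601⁴ − 0.0398⁴)/32 = 1.035×10^-6 m⁴.
θ = T·L/(G·J) = 3260 × 0.454 / (80.0×10⁹ × 1.035×10^-6) = 0.01788 rad.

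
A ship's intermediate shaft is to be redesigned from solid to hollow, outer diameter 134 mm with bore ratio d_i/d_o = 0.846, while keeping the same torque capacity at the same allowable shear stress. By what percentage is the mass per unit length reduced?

54.1 %

Equal τ_max and T ⇒ the solid shaft needs d_s³ = d_o³(1−k⁴), so d_s = 134·(1−0.846⁴)^(1/3) = 105.5 mm.
Area ratio A_h/A_s = d_o²(1−k²)/d_s² = (1−k²)/(1−k⁴)^(2/3) = 0.4588.
Mass saving = 1 − 0.4588 = 54.1 %.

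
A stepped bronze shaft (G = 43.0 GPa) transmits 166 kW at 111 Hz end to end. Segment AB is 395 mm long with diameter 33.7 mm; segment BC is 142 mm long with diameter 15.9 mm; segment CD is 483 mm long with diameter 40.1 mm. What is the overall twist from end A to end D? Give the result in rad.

ω = 2π·111 = 697.4 rad/s, so T = P/ω = 166×10³ / 697.4 = 238.0 N·m.
J_AB = π(0.0337)⁴/32 = 1.27×10^-7 m⁴; J_BC = π(0.0159)⁴/32 = 6.27×10^-9 m⁴; J_CD = π(0.0401)⁴/32 = 2.54×10^-7 m⁴.
θ = (T/G)·Σ L_i/J_i = (238.0/43.0×10⁹)·(0.395/1.27×10^-7 + 0.142/6.27×10^-9 + 0.483/2.54×10^-7) = 0.1531 rad.

0.153 rad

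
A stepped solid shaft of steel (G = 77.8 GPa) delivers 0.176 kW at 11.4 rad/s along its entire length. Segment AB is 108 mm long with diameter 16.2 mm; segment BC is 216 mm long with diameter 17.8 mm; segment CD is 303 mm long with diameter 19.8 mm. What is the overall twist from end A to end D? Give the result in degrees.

0.659°

ω = 11.4 rad/s, so T = P/ω = 0.176×10³ / 11.40 = 15.44 N·m.
J_AB = π(0.0162)⁴/32 = 6.76×10^-9 m⁴; J_BC = π(0.0178)⁴/32 = 9.86×10^-9 m⁴; J_CD = π(0.0198)⁴/32 = 1.51×10^-8 m⁴.
θ = (T/G)·Σ L_i/J_i = (15.44/77.8×10⁹)·(0.108/6.76×10^-9 + 0.216/9.86×10^-9 + 0.303/1.51×10^-8) = 0.01150 rad.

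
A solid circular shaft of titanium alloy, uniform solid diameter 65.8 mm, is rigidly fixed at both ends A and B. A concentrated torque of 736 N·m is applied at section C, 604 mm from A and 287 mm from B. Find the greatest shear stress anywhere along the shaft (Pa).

8.92e6 Pa

With uniform GJ and both ends fixed, compatibility θ_AC = θ_CB gives T_A·a = T_B·b, together with T_A + T_B = T₀.
T_A = T₀·b/(a+b) = 736.0·287/891.0 = 237.1 N·m; T_B = 498.9 N·m.
τ in each portion: τ_AC = 4.24×10^6 Pa, τ_CB = 8.92×10^6 Pa; maximum is in CB.
τ_max = T_CB·r/J = 498.9·0.0329/1.84×10^-6 = 8.919×10^6 Pa.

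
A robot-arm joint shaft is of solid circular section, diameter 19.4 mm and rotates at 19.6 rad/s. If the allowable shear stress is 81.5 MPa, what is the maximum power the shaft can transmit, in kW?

2.29 kW

J = πd⁴/32 = π(0.0194)⁴/32 = 1.391×10^-8 m⁴.
T_max = τ_allow·J/r = 8.15×10^7 × 1.391×10^-8 / 0.00970 = 116.8 N·m.
ω = 19.6 rad/s, so P_max = T_max·ω = 2290 W.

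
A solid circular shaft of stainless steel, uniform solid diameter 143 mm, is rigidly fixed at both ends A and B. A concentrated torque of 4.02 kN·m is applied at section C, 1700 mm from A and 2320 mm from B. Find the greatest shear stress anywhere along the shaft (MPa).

4.04 MPa

With uniform GJ and both ends fixed, compatibility θ_AC = θ_CB gives T_A·a = T_B·b, together with T_A + T_B = T₀.
T_A = T₀·b/(a+b) = 4020·2320/4020 = 2320 N·m; T_B = 1700 N·m.
τ in each portion: τ_AC = 4.04×10^6 Pa, τ_CB = 2.96×10^6 Pa; maximum is in AC.
τ_max = T_AC·r/J = 2320·0.0715/4.11×10^-5 = 4.041×10^6 Pa.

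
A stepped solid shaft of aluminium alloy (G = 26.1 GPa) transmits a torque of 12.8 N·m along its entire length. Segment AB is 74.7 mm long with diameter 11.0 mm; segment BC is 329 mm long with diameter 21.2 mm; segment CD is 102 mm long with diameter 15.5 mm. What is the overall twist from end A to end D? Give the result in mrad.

42.5 mrad

J_AB = π(0.0110)⁴/32 = 1.44×10^-9 m⁴; J_BC = π(0.0212)⁴/32 = 1.98×10^-8 m⁴; J_CD = π(0.0155)⁴/32 = 5.67×10^-9 m⁴.
θ = (T/G)·Σ L_i/J_i = (12.80/26.1×10⁹)·(0.0747/1.44×10^-9 + 0.329/1.98×10^-8 + 0.102/5.67×10^-9) = 0.04245 rad.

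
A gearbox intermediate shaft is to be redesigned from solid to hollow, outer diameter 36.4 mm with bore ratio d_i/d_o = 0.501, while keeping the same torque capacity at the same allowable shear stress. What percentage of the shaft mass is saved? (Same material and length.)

Equal τ_max and T ⇒ the solid shaft needs d_s³ = d_o³(1−k⁴), so d_s = 36.4·(1−0.501⁴)^(1/3) = 35.62 mm.
Area ratio A_h/A_s = d_o²(1−k²)/d_s² = (1−k²)/(1−k⁴)^(2/3) = 0.7822.
Mass saving = 1 − 0.7822 = 21.8 %.

21.8 %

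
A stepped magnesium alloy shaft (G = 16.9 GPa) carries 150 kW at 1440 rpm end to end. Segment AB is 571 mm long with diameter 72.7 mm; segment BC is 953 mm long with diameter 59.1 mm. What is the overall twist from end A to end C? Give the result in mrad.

59.1 mrad

ω = 2π·1440/60 = 150.8 rad/s, so T = P/ω = 150×10³ / 150.8 = 994.7 N·m.
J_AB = π(0.0727)⁴/32 = 2.74×10^-6 m⁴; J_BC = π(0.0591)⁴/32 = 1.20×10^-6 m⁴.
θ = (T/G)·Σ L_i/J_i = (994.7/16.9×10⁹)·(0.571/2.74×10^-6 + 0.953/1.20×10^-6) = 0.05909 rad.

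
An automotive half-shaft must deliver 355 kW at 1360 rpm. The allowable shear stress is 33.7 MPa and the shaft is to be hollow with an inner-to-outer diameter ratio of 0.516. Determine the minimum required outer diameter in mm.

ω = 2π·1360/60 = 142.4 rad/s, so T = P/ω = 355×10³ / 142.4 = 2493 N·m.
For a hollow shaft with d_i/d_o = 0.516: τ_max = 16T/(π d_o³ (1−k⁴)), so d_o = [16T/(π τ_allow (1−k⁴))]^(1/3) = [16·2493/(π·3.37×10^7·0.9291)]^(1/3) = 0.07401 m.

74.0 mm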